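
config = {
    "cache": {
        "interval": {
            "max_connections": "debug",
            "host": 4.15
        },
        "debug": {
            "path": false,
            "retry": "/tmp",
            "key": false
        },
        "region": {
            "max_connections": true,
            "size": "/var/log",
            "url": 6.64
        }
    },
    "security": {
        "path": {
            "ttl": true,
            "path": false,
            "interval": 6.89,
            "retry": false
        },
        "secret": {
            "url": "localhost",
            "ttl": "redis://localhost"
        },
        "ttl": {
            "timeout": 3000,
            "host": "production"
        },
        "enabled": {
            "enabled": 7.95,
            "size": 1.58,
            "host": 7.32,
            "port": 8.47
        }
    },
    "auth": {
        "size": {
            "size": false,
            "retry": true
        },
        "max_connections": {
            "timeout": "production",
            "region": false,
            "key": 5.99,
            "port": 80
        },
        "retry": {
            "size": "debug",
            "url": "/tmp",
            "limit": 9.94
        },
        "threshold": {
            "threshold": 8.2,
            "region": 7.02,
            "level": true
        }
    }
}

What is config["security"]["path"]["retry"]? False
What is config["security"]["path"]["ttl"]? True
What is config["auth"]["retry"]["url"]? "/tmp"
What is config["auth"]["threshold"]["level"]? True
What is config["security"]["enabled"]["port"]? 8.47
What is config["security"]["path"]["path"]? False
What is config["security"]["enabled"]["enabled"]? 7.95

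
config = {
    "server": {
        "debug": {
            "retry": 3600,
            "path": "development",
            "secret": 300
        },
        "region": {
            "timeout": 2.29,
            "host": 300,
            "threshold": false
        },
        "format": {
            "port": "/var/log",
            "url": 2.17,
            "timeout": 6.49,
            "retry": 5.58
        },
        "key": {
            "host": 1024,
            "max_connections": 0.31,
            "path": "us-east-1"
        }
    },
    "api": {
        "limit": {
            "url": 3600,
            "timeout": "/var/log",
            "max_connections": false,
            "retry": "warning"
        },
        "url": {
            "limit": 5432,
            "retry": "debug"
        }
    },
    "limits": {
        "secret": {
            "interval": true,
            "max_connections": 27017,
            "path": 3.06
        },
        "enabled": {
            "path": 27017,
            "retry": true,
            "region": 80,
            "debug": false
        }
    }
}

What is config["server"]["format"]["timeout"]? 6.49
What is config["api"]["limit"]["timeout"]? "/var/log"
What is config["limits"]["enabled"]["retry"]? True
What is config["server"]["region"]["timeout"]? 2.29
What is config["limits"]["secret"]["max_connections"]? 27017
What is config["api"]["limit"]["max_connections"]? False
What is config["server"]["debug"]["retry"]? 3600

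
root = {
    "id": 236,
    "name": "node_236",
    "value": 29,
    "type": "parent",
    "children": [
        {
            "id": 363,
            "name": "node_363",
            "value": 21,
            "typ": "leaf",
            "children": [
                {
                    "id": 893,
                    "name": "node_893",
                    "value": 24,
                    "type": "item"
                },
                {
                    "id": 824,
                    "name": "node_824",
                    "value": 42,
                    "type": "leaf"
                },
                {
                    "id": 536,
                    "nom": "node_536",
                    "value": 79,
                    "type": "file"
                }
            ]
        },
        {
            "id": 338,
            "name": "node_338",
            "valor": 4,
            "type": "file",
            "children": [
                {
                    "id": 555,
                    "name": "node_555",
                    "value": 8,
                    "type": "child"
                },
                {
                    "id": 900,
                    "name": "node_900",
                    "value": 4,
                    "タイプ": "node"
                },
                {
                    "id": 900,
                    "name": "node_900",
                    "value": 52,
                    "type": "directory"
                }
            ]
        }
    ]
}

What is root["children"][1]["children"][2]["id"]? 900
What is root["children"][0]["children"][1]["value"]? 42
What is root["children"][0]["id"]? 363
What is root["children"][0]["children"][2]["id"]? 536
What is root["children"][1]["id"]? 338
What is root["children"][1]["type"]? "file"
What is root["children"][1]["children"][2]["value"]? 52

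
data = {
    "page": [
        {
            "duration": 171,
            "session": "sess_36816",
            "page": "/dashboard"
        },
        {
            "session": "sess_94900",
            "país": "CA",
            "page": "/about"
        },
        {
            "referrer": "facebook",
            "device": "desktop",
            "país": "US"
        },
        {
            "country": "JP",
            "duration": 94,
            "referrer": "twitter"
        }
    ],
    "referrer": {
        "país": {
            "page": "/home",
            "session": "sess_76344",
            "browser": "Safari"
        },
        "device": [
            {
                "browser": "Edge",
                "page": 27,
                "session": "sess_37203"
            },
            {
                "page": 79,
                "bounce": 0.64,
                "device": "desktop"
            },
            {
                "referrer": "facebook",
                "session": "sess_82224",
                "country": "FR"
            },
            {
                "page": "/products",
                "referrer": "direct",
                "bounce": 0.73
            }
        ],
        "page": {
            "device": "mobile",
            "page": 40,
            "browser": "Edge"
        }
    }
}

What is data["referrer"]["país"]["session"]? "sess_76344"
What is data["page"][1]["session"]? "sess_94900"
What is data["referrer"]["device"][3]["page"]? "/products"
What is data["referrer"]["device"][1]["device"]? "desktop"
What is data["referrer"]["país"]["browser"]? "Safari"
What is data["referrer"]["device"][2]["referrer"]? "facebook"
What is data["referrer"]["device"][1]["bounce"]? 0.64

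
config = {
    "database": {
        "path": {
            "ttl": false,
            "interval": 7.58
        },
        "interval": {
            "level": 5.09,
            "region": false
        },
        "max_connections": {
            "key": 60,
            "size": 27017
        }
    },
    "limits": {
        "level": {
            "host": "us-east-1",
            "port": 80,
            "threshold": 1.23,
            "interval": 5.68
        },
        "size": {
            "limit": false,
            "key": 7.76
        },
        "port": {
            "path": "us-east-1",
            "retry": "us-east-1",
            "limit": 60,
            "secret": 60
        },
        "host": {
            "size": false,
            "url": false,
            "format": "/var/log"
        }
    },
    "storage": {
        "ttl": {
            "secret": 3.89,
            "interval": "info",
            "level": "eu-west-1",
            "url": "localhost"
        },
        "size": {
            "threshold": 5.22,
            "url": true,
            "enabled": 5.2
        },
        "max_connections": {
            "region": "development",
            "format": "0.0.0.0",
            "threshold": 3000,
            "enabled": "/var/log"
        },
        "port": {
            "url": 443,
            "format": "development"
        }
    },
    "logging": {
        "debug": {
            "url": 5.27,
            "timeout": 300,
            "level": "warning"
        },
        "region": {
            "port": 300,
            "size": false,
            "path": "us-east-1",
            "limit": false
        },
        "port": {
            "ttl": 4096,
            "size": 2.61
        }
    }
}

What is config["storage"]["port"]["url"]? 443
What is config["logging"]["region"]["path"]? "us-east-1"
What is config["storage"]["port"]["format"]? "development"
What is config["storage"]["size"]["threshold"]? 5.22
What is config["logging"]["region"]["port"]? 300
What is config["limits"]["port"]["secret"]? 60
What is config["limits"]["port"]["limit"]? 60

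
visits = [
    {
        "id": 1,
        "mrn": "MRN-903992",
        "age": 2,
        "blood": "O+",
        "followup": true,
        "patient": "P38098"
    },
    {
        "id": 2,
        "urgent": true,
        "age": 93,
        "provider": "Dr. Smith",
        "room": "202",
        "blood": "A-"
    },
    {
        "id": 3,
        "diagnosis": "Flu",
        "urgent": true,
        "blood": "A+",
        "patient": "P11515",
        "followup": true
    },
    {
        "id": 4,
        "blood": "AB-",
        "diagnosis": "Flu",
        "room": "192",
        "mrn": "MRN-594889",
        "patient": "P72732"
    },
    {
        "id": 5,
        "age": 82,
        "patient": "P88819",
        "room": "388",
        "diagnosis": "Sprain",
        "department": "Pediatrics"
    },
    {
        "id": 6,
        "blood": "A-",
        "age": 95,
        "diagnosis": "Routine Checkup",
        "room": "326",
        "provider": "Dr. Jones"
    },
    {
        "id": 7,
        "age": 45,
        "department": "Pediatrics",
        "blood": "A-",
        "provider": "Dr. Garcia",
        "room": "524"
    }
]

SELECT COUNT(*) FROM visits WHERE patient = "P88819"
1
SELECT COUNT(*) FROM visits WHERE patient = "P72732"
1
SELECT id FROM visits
[1, 2, 3, 4, 5, 6, 7]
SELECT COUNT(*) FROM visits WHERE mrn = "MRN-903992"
1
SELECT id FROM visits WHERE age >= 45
[2, 5, 6, 7]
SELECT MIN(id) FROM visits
1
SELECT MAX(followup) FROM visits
True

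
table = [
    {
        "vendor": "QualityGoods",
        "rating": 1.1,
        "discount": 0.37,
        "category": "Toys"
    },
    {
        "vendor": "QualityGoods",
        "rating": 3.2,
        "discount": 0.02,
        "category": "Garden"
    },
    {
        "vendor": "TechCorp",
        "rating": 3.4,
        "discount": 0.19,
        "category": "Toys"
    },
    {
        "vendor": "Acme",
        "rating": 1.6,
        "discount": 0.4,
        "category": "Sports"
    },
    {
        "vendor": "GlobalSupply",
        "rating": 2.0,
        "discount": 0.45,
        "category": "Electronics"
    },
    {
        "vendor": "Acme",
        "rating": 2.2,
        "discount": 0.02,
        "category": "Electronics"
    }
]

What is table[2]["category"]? "Toys"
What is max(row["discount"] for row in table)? 0.45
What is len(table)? 6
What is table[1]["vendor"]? "QualityGoods"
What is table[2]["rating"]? 3.4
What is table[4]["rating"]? 2.0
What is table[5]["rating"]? 2.2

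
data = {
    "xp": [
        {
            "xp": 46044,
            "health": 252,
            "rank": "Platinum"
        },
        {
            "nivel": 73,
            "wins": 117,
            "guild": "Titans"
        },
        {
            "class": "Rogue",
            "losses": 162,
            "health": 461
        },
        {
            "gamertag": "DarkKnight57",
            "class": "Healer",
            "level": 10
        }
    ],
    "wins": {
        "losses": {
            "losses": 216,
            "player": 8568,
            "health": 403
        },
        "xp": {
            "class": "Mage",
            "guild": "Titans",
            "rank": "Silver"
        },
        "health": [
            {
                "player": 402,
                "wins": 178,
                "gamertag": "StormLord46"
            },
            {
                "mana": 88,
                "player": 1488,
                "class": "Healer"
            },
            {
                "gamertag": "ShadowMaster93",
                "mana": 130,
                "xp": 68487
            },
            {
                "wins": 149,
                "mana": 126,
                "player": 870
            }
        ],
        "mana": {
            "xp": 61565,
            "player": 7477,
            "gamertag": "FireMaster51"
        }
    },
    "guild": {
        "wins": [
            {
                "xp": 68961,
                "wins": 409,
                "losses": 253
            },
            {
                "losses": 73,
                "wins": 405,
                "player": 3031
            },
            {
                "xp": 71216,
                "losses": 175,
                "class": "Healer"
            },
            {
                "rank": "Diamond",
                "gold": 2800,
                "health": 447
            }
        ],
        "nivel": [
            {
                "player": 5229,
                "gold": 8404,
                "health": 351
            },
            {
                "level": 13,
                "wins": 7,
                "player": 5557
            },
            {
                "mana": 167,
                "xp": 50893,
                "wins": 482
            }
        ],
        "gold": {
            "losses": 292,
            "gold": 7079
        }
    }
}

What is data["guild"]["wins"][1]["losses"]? 73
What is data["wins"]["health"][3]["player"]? 870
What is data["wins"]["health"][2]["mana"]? 130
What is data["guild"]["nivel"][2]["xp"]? 50893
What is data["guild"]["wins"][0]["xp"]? 68961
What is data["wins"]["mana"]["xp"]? 61565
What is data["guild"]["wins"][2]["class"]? "Healer"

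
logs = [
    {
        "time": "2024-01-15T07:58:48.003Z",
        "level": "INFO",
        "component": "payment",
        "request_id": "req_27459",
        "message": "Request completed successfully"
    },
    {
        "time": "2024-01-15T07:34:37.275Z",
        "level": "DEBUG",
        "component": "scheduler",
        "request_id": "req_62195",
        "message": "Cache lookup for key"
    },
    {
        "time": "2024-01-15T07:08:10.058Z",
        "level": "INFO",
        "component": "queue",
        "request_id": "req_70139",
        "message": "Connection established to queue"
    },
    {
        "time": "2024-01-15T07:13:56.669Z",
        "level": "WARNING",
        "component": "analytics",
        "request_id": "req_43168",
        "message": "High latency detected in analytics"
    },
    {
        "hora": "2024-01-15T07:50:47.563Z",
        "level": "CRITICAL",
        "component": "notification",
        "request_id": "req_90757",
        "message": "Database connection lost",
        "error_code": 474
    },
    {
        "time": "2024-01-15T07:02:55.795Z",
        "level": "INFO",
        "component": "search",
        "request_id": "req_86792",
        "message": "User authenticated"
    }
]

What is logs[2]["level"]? "INFO"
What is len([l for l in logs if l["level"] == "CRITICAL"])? 1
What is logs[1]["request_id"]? "req_62195"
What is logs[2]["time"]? "2024-01-15T07:08:10.058Z"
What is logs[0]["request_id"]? "req_27459"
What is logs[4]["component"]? "notification"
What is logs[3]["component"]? "analytics"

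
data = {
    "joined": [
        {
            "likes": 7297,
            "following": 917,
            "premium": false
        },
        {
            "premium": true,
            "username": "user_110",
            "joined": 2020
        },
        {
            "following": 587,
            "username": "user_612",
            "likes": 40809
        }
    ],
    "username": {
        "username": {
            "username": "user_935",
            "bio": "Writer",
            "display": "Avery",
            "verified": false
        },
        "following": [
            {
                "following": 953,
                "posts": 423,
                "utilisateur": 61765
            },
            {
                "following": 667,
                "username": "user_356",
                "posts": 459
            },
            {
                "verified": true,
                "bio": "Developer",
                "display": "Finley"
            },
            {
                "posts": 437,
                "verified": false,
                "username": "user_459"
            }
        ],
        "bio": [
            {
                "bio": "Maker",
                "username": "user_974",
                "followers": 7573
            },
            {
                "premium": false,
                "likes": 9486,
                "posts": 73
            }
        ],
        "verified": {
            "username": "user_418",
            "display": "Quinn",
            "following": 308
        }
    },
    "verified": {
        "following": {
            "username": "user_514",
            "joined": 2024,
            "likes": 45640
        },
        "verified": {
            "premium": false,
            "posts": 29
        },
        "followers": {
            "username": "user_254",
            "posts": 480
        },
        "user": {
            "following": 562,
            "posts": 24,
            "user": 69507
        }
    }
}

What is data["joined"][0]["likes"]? 7297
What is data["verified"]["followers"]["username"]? "user_254"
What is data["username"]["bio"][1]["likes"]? 9486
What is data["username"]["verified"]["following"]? 308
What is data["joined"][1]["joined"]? 2020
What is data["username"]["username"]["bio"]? "Writer"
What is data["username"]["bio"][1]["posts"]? 73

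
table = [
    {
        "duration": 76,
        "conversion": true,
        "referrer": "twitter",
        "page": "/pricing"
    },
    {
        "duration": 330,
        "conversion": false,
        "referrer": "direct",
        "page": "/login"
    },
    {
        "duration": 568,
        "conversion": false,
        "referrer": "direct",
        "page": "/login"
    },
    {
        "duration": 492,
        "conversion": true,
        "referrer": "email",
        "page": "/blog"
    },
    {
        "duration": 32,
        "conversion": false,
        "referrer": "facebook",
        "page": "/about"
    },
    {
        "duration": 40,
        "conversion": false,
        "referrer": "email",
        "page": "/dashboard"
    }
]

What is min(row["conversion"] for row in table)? False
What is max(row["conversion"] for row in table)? True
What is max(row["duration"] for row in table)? 568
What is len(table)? 6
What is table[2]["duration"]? 568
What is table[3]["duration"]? 492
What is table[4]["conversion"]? False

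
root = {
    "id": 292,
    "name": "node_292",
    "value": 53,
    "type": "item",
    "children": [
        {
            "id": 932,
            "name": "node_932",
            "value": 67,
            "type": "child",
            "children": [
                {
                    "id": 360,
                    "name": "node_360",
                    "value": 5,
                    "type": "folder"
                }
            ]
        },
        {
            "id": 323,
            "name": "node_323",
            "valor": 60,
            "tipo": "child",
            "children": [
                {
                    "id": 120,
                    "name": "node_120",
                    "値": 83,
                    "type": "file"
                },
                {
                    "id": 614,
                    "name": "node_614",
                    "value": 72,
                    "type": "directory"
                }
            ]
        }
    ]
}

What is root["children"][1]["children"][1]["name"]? "node_614"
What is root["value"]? 53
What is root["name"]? "node_292"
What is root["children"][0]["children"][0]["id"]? 360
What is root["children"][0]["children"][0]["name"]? "node_360"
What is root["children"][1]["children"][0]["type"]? "file"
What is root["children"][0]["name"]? "node_932"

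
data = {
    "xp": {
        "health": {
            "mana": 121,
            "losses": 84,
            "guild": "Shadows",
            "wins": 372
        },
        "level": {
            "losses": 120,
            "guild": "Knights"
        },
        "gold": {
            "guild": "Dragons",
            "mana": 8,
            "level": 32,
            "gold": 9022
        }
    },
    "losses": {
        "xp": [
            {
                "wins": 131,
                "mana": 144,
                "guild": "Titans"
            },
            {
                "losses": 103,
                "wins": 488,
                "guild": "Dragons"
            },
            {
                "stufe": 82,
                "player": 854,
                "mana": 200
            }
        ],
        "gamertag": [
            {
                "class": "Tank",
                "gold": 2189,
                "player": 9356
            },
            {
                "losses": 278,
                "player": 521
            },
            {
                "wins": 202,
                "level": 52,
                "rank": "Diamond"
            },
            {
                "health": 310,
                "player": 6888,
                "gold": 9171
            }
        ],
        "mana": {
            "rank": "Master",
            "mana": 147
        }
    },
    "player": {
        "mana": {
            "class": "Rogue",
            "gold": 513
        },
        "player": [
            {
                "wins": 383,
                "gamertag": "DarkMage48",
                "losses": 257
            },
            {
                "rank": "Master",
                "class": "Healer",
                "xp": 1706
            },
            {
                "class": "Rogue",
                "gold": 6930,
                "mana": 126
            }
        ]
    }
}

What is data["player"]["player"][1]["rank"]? "Master"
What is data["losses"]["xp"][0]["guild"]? "Titans"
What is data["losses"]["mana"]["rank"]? "Master"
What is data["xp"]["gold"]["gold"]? 9022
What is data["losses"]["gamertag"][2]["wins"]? 202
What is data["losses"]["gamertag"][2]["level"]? 52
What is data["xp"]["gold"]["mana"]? 8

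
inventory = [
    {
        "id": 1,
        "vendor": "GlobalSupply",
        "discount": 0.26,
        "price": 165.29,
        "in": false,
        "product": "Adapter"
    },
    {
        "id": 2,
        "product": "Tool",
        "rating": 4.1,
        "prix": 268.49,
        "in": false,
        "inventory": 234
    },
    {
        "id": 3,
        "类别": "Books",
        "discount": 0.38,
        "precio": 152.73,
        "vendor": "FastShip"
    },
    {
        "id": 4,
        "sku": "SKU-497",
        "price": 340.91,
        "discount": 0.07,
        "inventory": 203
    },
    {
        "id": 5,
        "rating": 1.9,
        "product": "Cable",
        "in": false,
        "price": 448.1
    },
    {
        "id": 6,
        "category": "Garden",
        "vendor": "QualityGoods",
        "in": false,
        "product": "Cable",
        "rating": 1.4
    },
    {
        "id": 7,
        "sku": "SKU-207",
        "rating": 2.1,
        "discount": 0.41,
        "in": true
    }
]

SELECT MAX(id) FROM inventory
7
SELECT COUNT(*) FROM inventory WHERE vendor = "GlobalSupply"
1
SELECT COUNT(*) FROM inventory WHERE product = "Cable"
2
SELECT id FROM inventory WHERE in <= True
[1, 2, 5, 6, 7]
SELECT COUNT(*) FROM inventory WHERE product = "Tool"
1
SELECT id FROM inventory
[1, 2, 3, 4, 5, 6, 7]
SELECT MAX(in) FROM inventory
True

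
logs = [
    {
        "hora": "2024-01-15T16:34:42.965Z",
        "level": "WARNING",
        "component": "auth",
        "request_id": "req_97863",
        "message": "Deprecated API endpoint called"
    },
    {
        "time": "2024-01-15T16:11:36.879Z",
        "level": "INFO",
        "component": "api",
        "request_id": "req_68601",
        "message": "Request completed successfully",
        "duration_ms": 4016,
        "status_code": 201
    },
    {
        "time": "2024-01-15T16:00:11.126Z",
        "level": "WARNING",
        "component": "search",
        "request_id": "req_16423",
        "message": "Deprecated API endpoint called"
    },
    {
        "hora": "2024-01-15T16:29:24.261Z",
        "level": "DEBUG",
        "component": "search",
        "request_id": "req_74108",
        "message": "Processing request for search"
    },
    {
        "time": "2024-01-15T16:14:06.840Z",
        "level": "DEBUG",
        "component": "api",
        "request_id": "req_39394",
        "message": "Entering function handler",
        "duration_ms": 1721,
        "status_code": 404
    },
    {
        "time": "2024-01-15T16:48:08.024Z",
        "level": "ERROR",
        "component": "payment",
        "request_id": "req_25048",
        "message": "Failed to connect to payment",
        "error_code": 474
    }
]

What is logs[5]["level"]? "ERROR"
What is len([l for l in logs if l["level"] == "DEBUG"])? 2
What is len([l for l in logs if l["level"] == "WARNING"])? 2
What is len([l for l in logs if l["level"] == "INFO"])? 1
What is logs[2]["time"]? "2024-01-15T16:00:11.126Z"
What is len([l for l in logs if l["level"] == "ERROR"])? 1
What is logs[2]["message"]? "Deprecated API endpoint called"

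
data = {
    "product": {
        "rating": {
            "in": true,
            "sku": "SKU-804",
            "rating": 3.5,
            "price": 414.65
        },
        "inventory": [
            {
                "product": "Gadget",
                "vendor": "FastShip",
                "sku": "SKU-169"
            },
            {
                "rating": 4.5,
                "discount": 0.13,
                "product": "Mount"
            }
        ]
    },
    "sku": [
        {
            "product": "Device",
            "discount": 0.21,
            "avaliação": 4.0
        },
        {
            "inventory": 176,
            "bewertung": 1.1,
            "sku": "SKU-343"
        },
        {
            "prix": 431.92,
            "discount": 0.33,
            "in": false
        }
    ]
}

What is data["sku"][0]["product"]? "Device"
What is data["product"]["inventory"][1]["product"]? "Mount"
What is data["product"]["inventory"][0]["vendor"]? "FastShip"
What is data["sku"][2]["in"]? False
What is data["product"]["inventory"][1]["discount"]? 0.13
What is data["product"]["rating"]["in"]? True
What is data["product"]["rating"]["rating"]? 3.5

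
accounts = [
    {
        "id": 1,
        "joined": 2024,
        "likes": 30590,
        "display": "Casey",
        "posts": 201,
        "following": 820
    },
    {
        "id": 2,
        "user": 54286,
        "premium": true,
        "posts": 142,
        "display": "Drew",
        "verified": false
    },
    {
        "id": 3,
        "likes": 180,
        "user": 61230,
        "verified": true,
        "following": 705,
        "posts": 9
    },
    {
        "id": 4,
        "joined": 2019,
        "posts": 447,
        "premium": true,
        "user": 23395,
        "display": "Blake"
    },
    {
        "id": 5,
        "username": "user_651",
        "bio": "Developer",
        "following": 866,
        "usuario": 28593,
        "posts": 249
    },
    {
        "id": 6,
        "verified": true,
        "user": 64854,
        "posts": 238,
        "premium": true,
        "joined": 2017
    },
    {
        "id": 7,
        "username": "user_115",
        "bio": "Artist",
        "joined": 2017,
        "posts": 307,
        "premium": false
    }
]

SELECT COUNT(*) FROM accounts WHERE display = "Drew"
1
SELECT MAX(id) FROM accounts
7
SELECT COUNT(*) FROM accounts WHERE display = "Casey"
1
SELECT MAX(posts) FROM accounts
447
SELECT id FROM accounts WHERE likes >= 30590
[1]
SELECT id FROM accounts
[1, 2, 3, 4, 5, 6, 7]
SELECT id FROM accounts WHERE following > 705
[1, 5]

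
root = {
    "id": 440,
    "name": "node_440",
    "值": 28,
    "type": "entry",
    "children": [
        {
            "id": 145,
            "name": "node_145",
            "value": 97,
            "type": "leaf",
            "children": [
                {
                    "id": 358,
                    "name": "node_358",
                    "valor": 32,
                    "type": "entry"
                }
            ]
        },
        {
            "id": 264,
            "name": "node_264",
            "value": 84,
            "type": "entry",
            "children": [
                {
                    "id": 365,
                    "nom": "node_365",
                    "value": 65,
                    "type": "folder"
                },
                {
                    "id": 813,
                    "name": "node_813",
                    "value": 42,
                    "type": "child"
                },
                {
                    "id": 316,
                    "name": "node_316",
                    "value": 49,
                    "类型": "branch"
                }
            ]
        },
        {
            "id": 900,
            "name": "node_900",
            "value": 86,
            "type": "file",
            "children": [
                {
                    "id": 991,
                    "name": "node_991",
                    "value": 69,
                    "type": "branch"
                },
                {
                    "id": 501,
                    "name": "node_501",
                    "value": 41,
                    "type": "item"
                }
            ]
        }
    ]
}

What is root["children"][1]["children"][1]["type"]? "child"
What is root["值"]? 28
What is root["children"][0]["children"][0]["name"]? "node_358"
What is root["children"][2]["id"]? 900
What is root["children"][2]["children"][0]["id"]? 991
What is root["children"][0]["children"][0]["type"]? "entry"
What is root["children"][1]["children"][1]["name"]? "node_813"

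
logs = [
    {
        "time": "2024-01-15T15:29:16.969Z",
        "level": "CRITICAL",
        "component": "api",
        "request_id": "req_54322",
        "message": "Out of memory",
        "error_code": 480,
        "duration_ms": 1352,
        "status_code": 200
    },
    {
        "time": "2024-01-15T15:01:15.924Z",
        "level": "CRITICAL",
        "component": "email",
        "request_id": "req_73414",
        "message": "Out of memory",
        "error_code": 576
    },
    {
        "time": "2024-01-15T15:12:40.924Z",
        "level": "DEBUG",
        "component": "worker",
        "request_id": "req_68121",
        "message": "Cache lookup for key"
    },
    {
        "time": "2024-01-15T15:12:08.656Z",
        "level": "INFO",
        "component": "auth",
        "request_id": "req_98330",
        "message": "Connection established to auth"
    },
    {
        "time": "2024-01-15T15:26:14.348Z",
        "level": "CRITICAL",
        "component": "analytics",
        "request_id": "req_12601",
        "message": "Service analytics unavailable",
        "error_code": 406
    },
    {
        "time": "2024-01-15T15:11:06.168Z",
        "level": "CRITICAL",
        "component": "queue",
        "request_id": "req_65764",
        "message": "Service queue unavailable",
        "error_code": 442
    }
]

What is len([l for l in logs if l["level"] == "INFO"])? 1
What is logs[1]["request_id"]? "req_73414"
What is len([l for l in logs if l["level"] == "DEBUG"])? 1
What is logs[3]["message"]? "Connection established to auth"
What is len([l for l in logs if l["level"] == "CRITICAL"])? 4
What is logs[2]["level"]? "DEBUG"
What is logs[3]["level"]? "INFO"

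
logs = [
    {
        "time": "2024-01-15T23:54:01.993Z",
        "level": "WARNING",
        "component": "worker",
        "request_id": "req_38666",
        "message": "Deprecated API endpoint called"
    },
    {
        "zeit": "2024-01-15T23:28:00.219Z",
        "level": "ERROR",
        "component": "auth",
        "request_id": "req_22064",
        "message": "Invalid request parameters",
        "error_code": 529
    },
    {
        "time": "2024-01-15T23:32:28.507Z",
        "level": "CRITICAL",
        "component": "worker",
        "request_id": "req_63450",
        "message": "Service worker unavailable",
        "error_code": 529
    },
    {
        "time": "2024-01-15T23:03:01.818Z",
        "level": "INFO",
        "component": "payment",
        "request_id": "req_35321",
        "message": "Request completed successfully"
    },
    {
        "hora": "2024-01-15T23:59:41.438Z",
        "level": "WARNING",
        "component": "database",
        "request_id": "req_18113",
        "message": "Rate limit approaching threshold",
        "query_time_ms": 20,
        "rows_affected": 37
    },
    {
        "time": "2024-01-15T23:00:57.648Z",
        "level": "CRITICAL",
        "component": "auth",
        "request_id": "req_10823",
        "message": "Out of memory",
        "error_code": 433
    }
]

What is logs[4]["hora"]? "2024-01-15T23:59:41.438Z"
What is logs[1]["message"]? "Invalid request parameters"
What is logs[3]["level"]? "INFO"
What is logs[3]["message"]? "Request completed successfully"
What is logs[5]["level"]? "CRITICAL"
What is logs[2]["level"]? "CRITICAL"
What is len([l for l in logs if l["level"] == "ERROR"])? 1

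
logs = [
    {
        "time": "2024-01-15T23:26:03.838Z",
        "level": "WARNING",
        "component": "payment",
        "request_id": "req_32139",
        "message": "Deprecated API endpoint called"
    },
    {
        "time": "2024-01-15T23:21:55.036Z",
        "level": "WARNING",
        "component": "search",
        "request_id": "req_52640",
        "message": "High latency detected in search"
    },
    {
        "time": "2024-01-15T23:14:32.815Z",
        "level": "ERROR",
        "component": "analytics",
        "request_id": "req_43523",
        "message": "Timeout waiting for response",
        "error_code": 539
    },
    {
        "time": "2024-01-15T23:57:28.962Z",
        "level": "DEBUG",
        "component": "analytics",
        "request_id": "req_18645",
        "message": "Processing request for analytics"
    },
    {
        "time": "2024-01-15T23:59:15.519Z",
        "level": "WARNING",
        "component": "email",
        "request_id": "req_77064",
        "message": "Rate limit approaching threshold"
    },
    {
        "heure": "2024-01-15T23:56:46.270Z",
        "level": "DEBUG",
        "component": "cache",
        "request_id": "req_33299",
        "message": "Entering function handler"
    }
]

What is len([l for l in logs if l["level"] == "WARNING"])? 3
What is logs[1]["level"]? "WARNING"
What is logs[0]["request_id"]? "req_32139"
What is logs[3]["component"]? "analytics"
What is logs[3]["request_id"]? "req_18645"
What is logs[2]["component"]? "analytics"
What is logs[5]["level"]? "DEBUG"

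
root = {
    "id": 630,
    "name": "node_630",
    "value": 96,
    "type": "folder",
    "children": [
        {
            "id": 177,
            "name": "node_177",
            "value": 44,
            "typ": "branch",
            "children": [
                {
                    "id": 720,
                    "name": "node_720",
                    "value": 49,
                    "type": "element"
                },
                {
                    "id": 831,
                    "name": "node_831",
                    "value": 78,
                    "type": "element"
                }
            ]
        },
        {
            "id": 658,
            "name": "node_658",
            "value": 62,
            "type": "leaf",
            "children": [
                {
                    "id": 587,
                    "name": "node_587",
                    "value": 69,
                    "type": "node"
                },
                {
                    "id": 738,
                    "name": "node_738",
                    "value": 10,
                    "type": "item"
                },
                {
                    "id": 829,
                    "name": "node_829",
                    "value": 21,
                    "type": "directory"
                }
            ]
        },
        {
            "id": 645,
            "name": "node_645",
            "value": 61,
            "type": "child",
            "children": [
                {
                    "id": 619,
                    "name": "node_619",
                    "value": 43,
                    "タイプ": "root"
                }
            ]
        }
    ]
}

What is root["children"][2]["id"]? 645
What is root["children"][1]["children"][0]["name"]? "node_587"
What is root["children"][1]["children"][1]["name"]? "node_738"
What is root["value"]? 96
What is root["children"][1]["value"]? 62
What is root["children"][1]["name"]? "node_658"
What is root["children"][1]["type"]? "leaf"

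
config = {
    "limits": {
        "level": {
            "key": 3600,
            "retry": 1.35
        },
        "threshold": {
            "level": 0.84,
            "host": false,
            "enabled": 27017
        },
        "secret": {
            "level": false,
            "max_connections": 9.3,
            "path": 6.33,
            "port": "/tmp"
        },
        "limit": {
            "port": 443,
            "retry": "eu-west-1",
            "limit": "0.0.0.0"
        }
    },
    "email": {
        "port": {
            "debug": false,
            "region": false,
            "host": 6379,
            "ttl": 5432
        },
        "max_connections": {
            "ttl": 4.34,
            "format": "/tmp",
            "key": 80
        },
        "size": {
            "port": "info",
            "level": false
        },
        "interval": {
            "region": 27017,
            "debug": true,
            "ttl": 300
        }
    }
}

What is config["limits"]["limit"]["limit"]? "0.0.0.0"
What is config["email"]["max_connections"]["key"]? 80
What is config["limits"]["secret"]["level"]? False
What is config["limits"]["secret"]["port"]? "/tmp"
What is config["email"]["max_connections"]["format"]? "/tmp"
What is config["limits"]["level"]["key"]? 3600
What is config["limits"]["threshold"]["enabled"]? 27017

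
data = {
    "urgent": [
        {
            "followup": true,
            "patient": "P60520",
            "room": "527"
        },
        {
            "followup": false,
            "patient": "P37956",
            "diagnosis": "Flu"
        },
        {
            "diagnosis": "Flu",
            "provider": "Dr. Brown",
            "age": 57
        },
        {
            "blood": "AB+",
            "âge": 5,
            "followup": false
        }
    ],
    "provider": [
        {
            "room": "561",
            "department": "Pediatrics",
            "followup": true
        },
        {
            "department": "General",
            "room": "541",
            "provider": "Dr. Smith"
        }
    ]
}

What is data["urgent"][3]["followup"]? False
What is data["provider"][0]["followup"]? True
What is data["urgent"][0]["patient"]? "P60520"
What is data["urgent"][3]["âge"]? 5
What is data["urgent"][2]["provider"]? "Dr. Brown"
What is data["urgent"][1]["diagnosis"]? "Flu"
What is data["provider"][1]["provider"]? "Dr. Smith"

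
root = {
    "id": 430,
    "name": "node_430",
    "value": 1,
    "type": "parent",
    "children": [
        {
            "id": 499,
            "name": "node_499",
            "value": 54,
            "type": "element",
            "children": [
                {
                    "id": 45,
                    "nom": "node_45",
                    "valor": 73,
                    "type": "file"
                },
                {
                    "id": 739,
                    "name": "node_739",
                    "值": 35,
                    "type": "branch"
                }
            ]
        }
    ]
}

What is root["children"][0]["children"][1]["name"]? "node_739"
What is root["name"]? "node_430"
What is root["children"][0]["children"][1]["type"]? "branch"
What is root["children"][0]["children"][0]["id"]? 45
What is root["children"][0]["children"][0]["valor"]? 73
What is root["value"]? 1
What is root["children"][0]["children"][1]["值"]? 35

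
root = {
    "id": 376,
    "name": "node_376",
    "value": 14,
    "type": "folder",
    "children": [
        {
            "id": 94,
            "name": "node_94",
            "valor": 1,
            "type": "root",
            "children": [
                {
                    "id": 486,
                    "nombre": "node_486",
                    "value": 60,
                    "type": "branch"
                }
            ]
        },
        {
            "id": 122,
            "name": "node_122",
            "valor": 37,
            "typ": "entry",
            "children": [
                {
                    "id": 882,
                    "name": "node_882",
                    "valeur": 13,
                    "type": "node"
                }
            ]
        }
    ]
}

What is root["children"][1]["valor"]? 37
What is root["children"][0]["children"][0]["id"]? 486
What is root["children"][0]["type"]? "root"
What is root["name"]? "node_376"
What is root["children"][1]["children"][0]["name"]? "node_882"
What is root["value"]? 14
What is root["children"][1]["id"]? 122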